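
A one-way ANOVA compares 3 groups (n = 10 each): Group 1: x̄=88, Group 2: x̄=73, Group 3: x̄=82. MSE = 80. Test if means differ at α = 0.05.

Grand mean = 81.0. SS_between = 1140.0, MS_between = 570.0. F = 7.125, F_crit ≈ 3.354. Reject H₀.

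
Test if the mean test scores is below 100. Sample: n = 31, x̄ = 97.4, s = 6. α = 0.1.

t = (97.4 - 100)/(6/√31) = -2.413, df = 30. Critical t = -1.31. Reject H₀.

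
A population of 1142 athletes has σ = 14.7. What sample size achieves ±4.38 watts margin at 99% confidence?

Without FPC: n₀ = (2.576×14.7/4.38)² = 74.744. With FPC: n = n₀N/(n₀+N-1) = 70.2 → n = 71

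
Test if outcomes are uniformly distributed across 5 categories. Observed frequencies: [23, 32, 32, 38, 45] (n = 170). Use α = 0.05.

Expected = 34 each. χ² = Σ(O-E)²/E = 7.824. df = 4, critical value = 9.488. Fail to reject H₀.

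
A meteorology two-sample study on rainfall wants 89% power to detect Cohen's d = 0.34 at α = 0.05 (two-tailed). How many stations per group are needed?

z_{α/2} = 1.96, z_β = Φ⁻¹(0.89) = 1.227. For small effect (d = 0.34): n per group = 2(z_{α/2} + z_β)²/d² = 2(1.96 + 1.227)²/0.34² = 175.7 → 176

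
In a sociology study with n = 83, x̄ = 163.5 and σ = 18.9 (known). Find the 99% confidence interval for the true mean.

CI = x̄ ± z*(σ/√n) = 163.5 ± 2.576(18.9/√83) = 163.5 ± 5.34 = (158.16, 168.84)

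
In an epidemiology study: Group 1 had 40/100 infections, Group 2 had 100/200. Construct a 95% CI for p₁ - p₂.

p̂₁ = 0.4, p̂₂ = 0.5. Difference = -0.1. CI = (-0.218, 0.018)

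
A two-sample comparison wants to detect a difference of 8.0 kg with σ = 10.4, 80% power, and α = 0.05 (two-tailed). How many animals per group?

n per group = 2(z_α/2 + z_β)²σ²/d² = 2×(1.96 + 0.84)²×10.4²/8.0² = 26.5 → n = 27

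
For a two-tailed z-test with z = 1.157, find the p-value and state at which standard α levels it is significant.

p = 2·P(Z > |1.157|) = 2·(1 - Φ(1.157)) ≈ 0.2473. Not significant at any standard level.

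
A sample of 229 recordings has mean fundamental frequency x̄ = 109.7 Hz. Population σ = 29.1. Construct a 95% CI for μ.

CI = x̄ ± z*(σ/√n) = 109.7 ± 1.96(29.1/√229) = 109.7 ± 3.77 = (105.93, 113.47)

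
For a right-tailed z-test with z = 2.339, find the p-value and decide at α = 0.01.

p = P(Z > 2.339) = 1 - Φ(2.339) ≈ 0.0097. Since p < 0.01, reject H₀ (significant) at α = 0.01.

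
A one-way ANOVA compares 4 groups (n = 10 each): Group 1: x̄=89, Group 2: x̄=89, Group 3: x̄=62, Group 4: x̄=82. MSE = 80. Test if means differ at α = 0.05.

Grand mean = 80.5. SS_between = 4890.0, MS_between = 1630.0. F = 20.375, F_crit ≈ 2.866. Reject H₀.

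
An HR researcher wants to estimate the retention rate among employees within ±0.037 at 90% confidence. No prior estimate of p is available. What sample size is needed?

Conservative approach: use p = 0.5 (maximizes p(1-p) = 0.25). n = z²(0.25)/E² = 1.645²×0.25/0.037² = 494.2 → n = 495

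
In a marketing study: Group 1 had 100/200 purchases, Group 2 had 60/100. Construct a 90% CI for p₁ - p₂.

p̂₁ = 0.5, p̂₂ = 0.6. Difference = -0.1. CI = (-0.199, -0.001)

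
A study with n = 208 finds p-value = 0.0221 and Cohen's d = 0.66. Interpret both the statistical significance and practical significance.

Statistically significant (p = 0.0221 < 0.05). Cohen's d = 0.66 indicates a medium effect size. Both statistical and practical significance should be considered.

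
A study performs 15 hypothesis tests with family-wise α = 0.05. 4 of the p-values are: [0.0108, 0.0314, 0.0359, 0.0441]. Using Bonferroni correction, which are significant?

Bonferroni α = 0.05/15 = 0.00333. None of the given p-values are significant.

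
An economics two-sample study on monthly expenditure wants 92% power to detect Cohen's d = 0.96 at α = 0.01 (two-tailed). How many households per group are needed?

z_{α/2} = 2.576, z_β = Φ⁻¹(0.92) = 1.405. For large effect (d = 0.96): n per group = 2(z_{α/2} + z_β)²/d² = 2(2.576 + 1.405)²/0.96² = 34.4 → 35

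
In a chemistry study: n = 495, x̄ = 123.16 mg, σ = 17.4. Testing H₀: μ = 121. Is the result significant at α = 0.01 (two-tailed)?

z = (123.16 - 121)/(17.4/√495) = 2.762. Since |z| > 2.576, significant at α = 0.01.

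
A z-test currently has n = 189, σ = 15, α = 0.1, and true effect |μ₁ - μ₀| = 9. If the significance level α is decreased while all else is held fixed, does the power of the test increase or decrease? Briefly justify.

Power decreases: a smaller α raises the critical value, so less of the H₁ sampling distribution falls in the rejection region.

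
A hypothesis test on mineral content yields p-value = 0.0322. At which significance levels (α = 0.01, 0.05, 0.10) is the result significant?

p = 0.0322. Significant at: α = 0.05, 0.1.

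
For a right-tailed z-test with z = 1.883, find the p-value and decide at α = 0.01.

p = P(Z > 1.883) = 1 - Φ(1.883) ≈ 0.0299. Since p ≥ 0.01, fail to reject H₀ (not significant) at α = 0.01.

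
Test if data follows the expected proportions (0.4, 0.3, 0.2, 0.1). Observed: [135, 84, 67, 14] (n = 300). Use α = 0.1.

Expected: [120.0, 90.0, 60.0, 30.0]. χ² = 11.625. df = 3, critical = 6.251. Reject H₀.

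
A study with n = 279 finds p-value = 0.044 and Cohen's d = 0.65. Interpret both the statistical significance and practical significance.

Statistically significant (p = 0.044 < 0.05). Cohen's d = 0.65 indicates a medium effect size. Both statistical and practical significance should be considered.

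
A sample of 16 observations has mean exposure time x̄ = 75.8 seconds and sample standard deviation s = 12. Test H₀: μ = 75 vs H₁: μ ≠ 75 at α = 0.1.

t = (x̄ - μ₀)/(s/√n) = (75.8 - 75)/(12/√16) = 0.267. df = 15, critical t = ±1.753. Fail to reject H₀.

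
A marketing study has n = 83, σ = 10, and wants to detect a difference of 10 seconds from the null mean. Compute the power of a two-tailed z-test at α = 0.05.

SE = σ/√n = 10/√83 = 1.098. Non-centrality λ = d/SE = 10/1.098 = 9.11. Power ≈ Φ(λ - z_{α/2}) = Φ(9.11 - 1.96) = Φ(7.15) = 1.0.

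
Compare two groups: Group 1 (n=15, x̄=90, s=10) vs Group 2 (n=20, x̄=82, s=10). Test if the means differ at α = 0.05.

Pooled sp = 10.0. t = 2.342, df = 33. Critical t = ±2.035. Reject H₀.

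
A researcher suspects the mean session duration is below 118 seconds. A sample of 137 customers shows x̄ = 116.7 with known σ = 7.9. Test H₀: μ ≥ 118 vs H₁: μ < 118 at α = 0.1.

z = -1.926. Critical value: -1.28. Reject H₀.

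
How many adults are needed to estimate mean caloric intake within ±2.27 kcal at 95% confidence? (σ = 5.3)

n = (z*σ/E)² = (1.96×5.3/2.27)² = 20.9 → n = 21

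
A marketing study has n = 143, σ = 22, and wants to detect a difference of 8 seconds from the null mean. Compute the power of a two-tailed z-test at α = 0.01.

SE = σ/√n = 22/√143 = 1.84. Non-centrality λ = d/SE = 8/1.84 = 4.348. Power ≈ Φ(λ - z_{α/2}) = Φ(4.348 - 2.576) = Φ(1.772) = 0.962.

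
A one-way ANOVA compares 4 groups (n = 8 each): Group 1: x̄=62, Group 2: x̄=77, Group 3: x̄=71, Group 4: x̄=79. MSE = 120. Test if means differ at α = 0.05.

Grand mean = 72.25. SS_between = 1398.0, MS_between = 466.0. F = 3.883, F_crit ≈ 2.947. Reject H₀.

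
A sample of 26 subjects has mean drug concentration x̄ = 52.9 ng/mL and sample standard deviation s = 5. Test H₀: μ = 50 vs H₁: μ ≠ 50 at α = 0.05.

t = (x̄ - μ₀)/(s/√n) = (52.9 - 50)/(5/√26) = 2.957. df = 25, critical t = ±2.06. Reject H₀.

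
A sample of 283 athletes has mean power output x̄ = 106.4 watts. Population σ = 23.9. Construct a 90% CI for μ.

CI = x̄ ± z*(σ/√n) = 106.4 ± 1.645(23.9/√283) = 106.4 ± 2.34 = (104.06, 108.74)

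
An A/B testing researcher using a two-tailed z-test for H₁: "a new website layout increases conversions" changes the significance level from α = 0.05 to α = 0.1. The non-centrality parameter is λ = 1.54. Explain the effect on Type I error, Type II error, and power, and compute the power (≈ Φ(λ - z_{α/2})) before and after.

Increasing α from 0.05 to 0.1:
• Type I error rate increases (α is the Type I rate by definition).
• Critical value moves from z_{α/2} = 1.96 to 1.645, so power = Φ(λ - z_{α/2}) goes from Φ(1.54 - 1.96) = 0.337 to Φ(1.54 - 1.645) = 0.458.
• Type II error rate β = 1 - power therefore decreases (0.663 → 0.542).
Appropriate when false negatives are costly — here, discarding a layout that would have improved conversions — lost revenue.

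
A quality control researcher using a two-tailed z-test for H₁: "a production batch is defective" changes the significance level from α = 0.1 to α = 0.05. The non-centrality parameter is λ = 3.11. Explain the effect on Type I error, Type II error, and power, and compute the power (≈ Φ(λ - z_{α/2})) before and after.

Decreasing α from 0.1 to 0.05:
• Type I error rate decreases (α is the Type I rate by definition).
• Critical value moves from z_{α/2} = 1.645 to 1.96, so power = Φ(λ - z_{α/2}) goes from Φ(3.11 - 1.645) = 0.929 to Φ(3.11 - 1.96) = 0.875.
• Type II error rate β = 1 - power therefore increases (0.071 → 0.125).
Appropriate when false positives are costly — here, scrapping a good batch — wasted material and cost for no reason.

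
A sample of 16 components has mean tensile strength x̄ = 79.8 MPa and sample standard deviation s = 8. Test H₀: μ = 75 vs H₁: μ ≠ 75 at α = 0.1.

t = (x̄ - μ₀)/(s/√n) = (79.8 - 75)/(8/√16) = 2.4. df = 15, critical t = ±1.753. Reject H₀.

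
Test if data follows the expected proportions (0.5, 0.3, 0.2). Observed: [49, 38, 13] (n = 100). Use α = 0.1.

Expected: [50.0, 30.0, 20.0]. χ² = 4.603. df = 2, critical = 4.605. Fail to reject H₀.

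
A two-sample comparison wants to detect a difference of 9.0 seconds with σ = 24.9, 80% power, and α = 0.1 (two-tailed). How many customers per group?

n per group = 2(z_α/2 + z_β)²σ²/d² = 2×(1.645 + 0.84)²×24.9²/9.0² = 94.5 → n = 95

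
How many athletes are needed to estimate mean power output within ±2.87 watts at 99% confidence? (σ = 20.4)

n = (z*σ/E)² = (2.576×20.4/2.87)² = 335.3 → n = 336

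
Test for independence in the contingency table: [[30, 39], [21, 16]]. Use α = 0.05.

χ² = 1.701. df = 1, critical = 3.841. Fail to reject H₀. No evidence of dependence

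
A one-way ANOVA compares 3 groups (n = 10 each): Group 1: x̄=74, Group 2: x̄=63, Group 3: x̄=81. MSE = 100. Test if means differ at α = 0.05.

Grand mean = 72.67. SS_between = 1646.67, MS_between = 823.33. F = 8.233, F_crit ≈ 3.354. Reject H₀.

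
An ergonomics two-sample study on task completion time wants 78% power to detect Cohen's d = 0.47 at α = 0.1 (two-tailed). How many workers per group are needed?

z_{α/2} = 1.645, z_β = Φ⁻¹(0.78) = 0.772. For small effect (d = 0.47): n per group = 2(z_{α/2} + z_β)²/d² = 2(1.645 + 0.772)²/0.47² = 52.9 → 53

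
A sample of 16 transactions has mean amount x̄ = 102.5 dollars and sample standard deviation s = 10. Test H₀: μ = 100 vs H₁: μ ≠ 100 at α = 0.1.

t = (x̄ - μ₀)/(s/√n) = (102.5 - 100)/(10/√16) = 1.0. df = 15, critical t = ±1.753. Fail to reject H₀.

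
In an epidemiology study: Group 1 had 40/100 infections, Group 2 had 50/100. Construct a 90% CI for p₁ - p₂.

p̂₁ = 0.4, p̂₂ = 0.5. Difference = -0.1. CI = (-0.215, 0.015)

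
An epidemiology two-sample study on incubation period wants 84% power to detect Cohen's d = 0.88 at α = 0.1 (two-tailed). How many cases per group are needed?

z_{α/2} = 1.645, z_β = Φ⁻¹(0.84) = 0.994. For large effect (d = 0.88): n per group = 2(z_{α/2} + z_β)²/d² = 2(1.645 + 0.994)²/0.88² = 18.0 → 18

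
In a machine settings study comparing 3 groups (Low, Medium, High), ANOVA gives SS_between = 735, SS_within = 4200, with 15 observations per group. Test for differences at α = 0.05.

df_between = 2, df_within = 42. F = MS_between/MS_within = 367.5/100.0 = 3.675. F_crit ≈ 3.22. Reject H₀. At least one mean differs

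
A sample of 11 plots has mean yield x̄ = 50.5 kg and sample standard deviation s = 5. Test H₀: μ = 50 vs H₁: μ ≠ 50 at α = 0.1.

t = (x̄ - μ₀)/(s/√n) = (50.5 - 50)/(5/√11) = 0.332. df = 10, critical t = ±1.812. Fail to reject H₀.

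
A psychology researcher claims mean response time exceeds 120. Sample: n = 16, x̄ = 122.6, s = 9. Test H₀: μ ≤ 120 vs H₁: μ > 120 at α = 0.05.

t = (122.6 - 120)/(9/√16) = 1.156, df = 15. Critical t = 1.753. Fail to reject H₀.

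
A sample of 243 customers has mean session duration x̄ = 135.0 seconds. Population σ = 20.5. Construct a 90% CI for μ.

CI = x̄ ± z*(σ/√n) = 135.0 ± 1.645(20.5/√243) = 135.0 ± 2.16 = (132.84, 137.16)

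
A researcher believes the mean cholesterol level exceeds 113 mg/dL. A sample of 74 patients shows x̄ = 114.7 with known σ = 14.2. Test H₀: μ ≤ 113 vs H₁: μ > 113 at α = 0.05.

z = 1.03. Critical value: 1.645. Fail to reject H₀.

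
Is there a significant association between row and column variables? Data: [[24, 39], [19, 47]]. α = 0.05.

χ² = 1.256. df = 1, critical = 3.841. Fail to reject H₀. No evidence of dependence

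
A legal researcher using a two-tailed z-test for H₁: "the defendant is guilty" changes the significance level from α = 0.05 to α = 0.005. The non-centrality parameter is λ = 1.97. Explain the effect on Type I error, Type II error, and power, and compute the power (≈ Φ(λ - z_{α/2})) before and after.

Decreasing α from 0.05 to 0.005:
• Type I error rate decreases (α is the Type I rate by definition).
• Critical value moves from z_{α/2} = 1.96 to 2.807, so power = Φ(λ - z_{α/2}) goes from Φ(1.97 - 1.96) = 0.504 to Φ(1.97 - 2.807) = 0.201.
• Type II error rate β = 1 - power therefore increases (0.496 → 0.799).
Appropriate when false positives are costly — here, convicting an innocent person.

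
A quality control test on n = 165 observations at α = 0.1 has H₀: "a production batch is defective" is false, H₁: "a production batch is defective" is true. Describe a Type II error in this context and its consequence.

Type II error: failing to reject H₀ when it is false — concluding that a production batch is defective is not supported when in fact it is. Consequence: shipping a defective batch — faulty products reach customers.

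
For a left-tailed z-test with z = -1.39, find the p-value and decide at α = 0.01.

p = P(Z < -1.39) = Φ(-1.39) ≈ 0.0823. Since p ≥ 0.01, fail to reject H₀ (not significant) at α = 0.01.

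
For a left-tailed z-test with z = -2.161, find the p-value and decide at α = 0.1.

p = P(Z < -2.161) = Φ(-2.161) ≈ 0.0153. Since p < 0.1, reject H₀ (significant) at α = 0.1.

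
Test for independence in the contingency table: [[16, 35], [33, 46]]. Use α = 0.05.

χ² = 1.427. df = 1, critical = 3.841. Fail to reject H₀. No evidence of dependence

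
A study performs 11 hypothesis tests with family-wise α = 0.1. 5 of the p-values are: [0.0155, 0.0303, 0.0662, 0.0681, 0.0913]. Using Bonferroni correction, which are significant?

Bonferroni α = 0.1/11 = 0.00909. None of the given p-values are significant.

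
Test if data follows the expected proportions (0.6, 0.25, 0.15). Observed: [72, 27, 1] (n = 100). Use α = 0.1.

Expected: [60.0, 25.0, 15.0]. χ² = 15.627. df = 2, critical = 4.605. Reject H₀.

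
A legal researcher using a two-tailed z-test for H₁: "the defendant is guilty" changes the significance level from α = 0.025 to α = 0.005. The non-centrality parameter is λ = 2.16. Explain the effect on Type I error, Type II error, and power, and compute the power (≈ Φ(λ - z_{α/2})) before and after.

Decreasing α from 0.025 to 0.005:
• Type I error rate decreases (α is the Type I rate by definition).
• Critical value moves from z_{α/2} = 2.241 to 2.807, so power = Φ(λ - z_{α/2}) goes from Φ(2.16 - 2.241) = 0.468 to Φ(2.16 - 2.807) = 0.259.
• Type II error rate β = 1 - power therefore increases (0.532 → 0.741).
Appropriate when false positives are costly — here, convicting an innocent person.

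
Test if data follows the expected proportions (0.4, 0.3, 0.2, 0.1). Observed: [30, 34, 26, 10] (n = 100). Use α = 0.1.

Expected: [40.0, 30.0, 20.0, 10.0]. χ² = 4.833. df = 3, critical = 6.251. Fail to reject H₀.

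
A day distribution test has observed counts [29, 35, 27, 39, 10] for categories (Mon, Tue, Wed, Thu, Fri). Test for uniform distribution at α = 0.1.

Expected = 28 each. χ² = Σ(O-E)²/E = 17.714. df = 4, critical value = 7.779. Reject H₀.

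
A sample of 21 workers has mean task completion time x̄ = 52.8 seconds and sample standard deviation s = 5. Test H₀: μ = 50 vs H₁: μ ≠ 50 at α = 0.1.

t = (x̄ - μ₀)/(s/√n) = (52.8 - 50)/(5/√21) = 2.566. df = 20, critical t = ±1.725. Reject H₀.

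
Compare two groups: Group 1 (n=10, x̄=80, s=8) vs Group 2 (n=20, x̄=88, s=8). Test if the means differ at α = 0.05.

Pooled sp = 8.0. t = -2.582, df = 28. Critical t = ±2.048. Reject H₀.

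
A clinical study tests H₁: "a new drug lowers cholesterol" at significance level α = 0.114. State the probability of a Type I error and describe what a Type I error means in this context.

P(Type I error) = α = 0.114. A Type I error is rejecting H₀ when H₀ is actually true (false positive) — here, concluding that a new drug lowers cholesterol when in fact this is not the case. Consequence: approving an ineffective drug — patients take a useless medication and may skip effective alternatives.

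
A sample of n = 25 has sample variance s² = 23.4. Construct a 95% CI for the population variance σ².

df = 24. χ²_{0.025} = 39.364, χ²_{0.975} = 12.401. CI for σ² = ((n-1)s²/χ²_{α/2}, (n-1)s²/χ²_{1-α/2}) = (24·23.4/39.364, 24·23.4/12.401) = (14.27, 45.29)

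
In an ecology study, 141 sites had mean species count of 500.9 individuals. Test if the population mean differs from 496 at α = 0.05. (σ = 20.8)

z = (x̄ - μ₀)/(σ/√n) = (500.9 - 496)/(20.8/√141) = 2.797. Critical value: ±1.96. Since |2.797| > 1.96, Reject H₀.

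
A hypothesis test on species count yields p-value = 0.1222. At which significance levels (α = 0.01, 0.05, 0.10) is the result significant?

p = 0.1222. Not significant at any of the given levels.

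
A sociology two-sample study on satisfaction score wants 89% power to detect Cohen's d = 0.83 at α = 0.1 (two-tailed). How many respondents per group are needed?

z_{α/2} = 1.645, z_β = Φ⁻¹(0.89) = 1.227. For large effect (d = 0.83): n per group = 2(z_{α/2} + z_β)²/d² = 2(1.645 + 1.227)²/0.83² = 23.9 → 24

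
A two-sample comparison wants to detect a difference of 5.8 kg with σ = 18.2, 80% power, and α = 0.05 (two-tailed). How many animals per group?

n per group = 2(z_α/2 + z_β)²σ²/d² = 2×(1.96 + 0.84)²×18.2²/5.8² = 154.4 → n = 155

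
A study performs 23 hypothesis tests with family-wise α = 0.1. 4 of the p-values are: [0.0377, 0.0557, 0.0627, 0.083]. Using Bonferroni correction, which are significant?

Bonferroni α = 0.1/23 = 0.00435. None of the given p-values are significant.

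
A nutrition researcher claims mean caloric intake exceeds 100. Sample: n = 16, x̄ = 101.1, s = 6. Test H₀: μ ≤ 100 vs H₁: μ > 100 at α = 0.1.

t = (101.1 - 100)/(6/√16) = 0.733, df = 15. Critical t = 1.341. Fail to reject H₀.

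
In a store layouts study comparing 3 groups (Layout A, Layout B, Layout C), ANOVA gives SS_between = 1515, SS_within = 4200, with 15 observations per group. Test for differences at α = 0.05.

df_between = 2, df_within = 42. F = MS_between/MS_within = 757.5/100.0 = 7.575. F_crit ≈ 3.22. Reject H₀. At least one mean differs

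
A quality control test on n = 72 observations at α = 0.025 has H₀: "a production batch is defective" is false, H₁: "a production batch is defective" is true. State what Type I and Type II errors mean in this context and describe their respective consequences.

Type I (false positive): concluding that a production batch is defective when it is not — scrapping a good batch — wasted material and cost for no reason. Type II (false negative): failing to conclude that a production batch is defective when it is — shipping a defective batch — faulty products reach customers. Which is costlier depends on domain priorities and is a judgement call rather than a statistical fact.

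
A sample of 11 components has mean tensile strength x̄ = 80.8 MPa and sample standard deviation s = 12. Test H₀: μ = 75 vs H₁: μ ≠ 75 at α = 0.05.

t = (x̄ - μ₀)/(s/√n) = (80.8 - 75)/(12/√11) = 1.603. df = 10, critical t = ±2.228. Fail to reject H₀.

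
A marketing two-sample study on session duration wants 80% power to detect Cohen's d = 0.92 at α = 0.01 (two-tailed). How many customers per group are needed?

z_{α/2} = 2.576, z_β = Φ⁻¹(0.8) = 0.842. For large effect (d = 0.92): n per group = 2(z_{α/2} + z_β)²/d² = 2(2.576 + 0.842)²/0.92² = 27.6 → 28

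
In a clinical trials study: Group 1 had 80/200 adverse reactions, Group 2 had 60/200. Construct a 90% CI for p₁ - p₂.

p̂₁ = 0.4, p̂₂ = 0.3. Difference = 0.1. CI = (0.022, 0.178)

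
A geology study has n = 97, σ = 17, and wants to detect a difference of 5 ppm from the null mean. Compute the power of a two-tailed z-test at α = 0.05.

SE = σ/√n = 17/√97 = 1.726. Non-centrality λ = d/SE = 5/1.726 = 2.897. Power ≈ Φ(λ - z_{α/2}) = Φ(2.897 - 1.96) = Φ(0.937) = 0.826.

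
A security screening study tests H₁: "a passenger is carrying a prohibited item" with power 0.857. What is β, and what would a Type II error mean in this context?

β = 1 - power = 1 - 0.857 = 0.143. A Type II error is failing to reject H₀ when H₀ is false (false negative) — here, failing to conclude that a passenger is carrying a prohibited item when in fact it is true. Consequence: letting a prohibited item through — security breach.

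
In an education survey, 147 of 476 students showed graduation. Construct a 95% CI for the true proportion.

p̂ = 0.309. CI = p̂ ± z*√(p̂(1-p̂)/n) = (0.267, 0.35)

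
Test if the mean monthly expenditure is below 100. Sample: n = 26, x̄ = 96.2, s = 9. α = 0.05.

t = (96.2 - 100)/(9/√26) = -2.153, df = 25. Critical t = -1.708. Reject H₀.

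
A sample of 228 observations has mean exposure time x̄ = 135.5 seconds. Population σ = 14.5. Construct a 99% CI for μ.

CI = x̄ ± z*(σ/√n) = 135.5 ± 2.576(14.5/√228) = 135.5 ± 2.47 = (133.03, 137.97)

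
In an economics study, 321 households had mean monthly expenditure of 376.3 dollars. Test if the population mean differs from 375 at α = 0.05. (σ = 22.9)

z = (x̄ - μ₀)/(σ/√n) = (376.3 - 375)/(22.9/√321) = 1.017. Critical value: ±1.96. Since |1.017| ≤ 1.96, Fail to reject H₀.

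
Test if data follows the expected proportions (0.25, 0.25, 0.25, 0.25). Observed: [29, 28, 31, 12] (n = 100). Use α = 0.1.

Expected: [25.0, 25.0, 25.0, 25.0]. χ² = 9.2. df = 3, critical = 6.251. Reject H₀.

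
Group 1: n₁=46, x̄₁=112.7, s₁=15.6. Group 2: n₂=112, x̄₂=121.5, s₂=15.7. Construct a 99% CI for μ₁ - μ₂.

Difference = -8.8. SE = √(15.6²/46 + 15.7²/112) = 2.737. CI = (-15.85, -1.75)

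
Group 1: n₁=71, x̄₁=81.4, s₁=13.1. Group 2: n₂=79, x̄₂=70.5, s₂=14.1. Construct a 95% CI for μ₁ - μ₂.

Difference = 10.9. SE = √(13.1²/71 + 14.1²/79) = 2.221. CI = (6.55, 15.25)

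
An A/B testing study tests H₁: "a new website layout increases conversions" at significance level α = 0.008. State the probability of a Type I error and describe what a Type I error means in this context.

P(Type I error) = α = 0.008. A Type I error is rejecting H₀ when H₀ is actually true (false positive) — here, concluding that a new website layout increases conversions when in fact this is not the case. Consequence: rolling out a layout that doesn't actually help — wasted engineering effort.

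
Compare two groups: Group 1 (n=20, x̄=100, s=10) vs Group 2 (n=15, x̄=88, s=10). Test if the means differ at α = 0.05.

Pooled sp = 10.0. t = 3.513, df = 33. Critical t = ±2.035. Reject H₀.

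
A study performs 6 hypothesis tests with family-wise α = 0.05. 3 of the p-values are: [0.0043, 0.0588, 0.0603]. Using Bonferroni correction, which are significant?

Bonferroni α = 0.05/6 = 0.00833. Significant p-values: [0.0043]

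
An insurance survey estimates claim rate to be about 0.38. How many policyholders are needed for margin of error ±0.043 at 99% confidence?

n = z²p(1-p)/E² = 2.576²×0.38×0.62/0.043² = 845.5 → n = 846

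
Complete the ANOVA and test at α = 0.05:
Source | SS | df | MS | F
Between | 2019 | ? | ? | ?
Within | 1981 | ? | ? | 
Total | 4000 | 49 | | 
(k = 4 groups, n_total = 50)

df_between = 3, df_within = 46. MS_between = 673.0, MS_within = 43.07. F = 15.627, F_crit ≈ 2.807. Reject H₀.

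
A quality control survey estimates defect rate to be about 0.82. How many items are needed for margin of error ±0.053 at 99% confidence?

n = z²p(1-p)/E² = 2.576²×0.82×0.18/0.053² = 348.7 → n = 349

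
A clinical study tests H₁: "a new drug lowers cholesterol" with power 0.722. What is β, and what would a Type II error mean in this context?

β = 1 - power = 1 - 0.722 = 0.278. A Type II error is failing to reject H₀ when H₀ is false (false negative) — here, failing to conclude that a new drug lowers cholesterol when in fact it is true. Consequence: shelving an effective drug — patients miss out on a treatment that would have helped.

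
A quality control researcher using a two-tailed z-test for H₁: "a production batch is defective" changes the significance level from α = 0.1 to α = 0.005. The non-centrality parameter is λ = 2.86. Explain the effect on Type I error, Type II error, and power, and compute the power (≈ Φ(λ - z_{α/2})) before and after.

Decreasing α from 0.1 to 0.005:
• Type I error rate decreases (α is the Type I rate by definition).
• Critical value moves from z_{α/2} = 1.645 to 2.807, so power = Φ(λ - z_{α/2}) goes from Φ(2.86 - 1.645) = 0.888 to Φ(2.86 - 2.807) = 0.521.
• Type II error rate β = 1 - power therefore increases (0.112 → 0.479).
Appropriate when false positives are costly — here, scrapping a good batch — wasted material and cost for no reason.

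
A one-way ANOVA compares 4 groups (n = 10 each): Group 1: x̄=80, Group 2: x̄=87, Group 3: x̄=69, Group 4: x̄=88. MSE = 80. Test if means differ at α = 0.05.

Grand mean = 81.0. SS_between = 2300.0, MS_between = 766.67. F = 9.583, F_crit ≈ 2.866. Reject H₀.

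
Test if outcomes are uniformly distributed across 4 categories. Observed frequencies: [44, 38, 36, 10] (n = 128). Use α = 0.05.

Expected = 32 each. χ² = Σ(O-E)²/E = 21.25. df = 3, critical value = 7.815. Reject H₀.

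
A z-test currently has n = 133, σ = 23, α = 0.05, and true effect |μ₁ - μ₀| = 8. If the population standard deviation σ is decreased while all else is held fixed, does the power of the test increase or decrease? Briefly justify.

Power increases: a smaller σ shrinks the standard error σ/√n, moving the sampling distribution under H₁ further from the critical value.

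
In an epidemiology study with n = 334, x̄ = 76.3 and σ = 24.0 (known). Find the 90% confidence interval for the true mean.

CI = x̄ ± z*(σ/√n) = 76.3 ± 1.645(24.0/√334) = 76.3 ± 2.16 = (74.14, 78.46)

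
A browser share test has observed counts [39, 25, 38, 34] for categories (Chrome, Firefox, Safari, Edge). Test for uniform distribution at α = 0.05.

Expected = 34 each. χ² = Σ(O-E)²/E = 3.588. df = 3, critical value = 7.815. Fail to reject H₀.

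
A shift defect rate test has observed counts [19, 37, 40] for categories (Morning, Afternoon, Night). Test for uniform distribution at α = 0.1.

Expected = 32 each. χ² = Σ(O-E)²/E = 8.062. df = 2, critical value = 4.605. Reject H₀.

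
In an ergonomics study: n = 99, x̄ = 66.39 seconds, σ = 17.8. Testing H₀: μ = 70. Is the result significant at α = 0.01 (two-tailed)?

z = (66.39 - 70)/(17.8/√99) = -2.018. Since |z| ≤ 2.576, not significant at α = 0.01.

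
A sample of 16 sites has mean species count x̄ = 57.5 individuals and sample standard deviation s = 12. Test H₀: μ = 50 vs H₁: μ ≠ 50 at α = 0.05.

t = (x̄ - μ₀)/(s/√n) = (57.5 - 50)/(12/√16) = 2.5. df = 15, critical t = ±2.131. Reject H₀.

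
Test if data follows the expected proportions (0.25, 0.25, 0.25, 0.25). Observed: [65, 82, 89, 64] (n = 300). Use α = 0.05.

Expected: [75.0, 75.0, 75.0, 75.0]. χ² = 6.213. df = 3, critical = 7.815. Fail to reject H₀.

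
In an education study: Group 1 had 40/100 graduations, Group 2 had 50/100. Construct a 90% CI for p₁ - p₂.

p̂₁ = 0.4, p̂₂ = 0.5. Difference = -0.1. CI = (-0.215, 0.015)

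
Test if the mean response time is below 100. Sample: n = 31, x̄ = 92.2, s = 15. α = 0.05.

t = (92.2 - 100)/(15/√31) = -2.895, df = 30. Critical t = -1.697. Reject H₀.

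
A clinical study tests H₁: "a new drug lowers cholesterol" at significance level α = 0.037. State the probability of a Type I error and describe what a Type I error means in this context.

P(Type I error) = α = 0.037. A Type I error is rejecting H₀ when H₀ is actually true (false positive) — here, concluding that a new drug lowers cholesterol when in fact this is not the case. Consequence: approving an ineffective drug — patients take a useless medication and may skip effective alternatives.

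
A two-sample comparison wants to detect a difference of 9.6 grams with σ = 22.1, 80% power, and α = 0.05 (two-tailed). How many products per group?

n per group = 2(z_α/2 + z_β)²σ²/d² = 2×(1.96 + 0.84)²×22.1²/9.6² = 83.1 → n = 84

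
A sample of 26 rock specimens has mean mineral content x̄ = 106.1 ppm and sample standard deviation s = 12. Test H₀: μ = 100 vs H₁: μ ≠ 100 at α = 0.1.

t = (x̄ - μ₀)/(s/√n) = (106.1 - 100)/(12/√26) = 2.592. df = 25, critical t = ±1.708. Reject H₀.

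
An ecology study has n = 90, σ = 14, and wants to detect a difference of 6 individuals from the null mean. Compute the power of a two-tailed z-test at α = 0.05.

SE = σ/√n = 14/√90 = 1.476. Non-centrality λ = d/SE = 6/1.476 = 4.066. Power ≈ Φ(λ - z_{α/2}) = Φ(4.066 - 1.96) = Φ(2.106) = 0.982.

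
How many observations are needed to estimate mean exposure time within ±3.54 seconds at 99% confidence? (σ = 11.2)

n = (z*σ/E)² = (2.576×11.2/3.54)² = 66.4 → n = 67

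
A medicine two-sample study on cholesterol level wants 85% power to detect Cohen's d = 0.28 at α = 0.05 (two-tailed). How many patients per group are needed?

z_{α/2} = 1.96, z_β = Φ⁻¹(0.85) = 1.036. For small effect (d = 0.28): n per group = 2(z_{α/2} + z_β)²/d² = 2(1.96 + 1.036)²/0.28² = 229.0 → 229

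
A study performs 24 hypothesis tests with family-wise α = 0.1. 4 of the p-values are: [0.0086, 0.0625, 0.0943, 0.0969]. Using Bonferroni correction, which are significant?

Bonferroni α = 0.1/24 = 0.00417. None of the given p-values are significant.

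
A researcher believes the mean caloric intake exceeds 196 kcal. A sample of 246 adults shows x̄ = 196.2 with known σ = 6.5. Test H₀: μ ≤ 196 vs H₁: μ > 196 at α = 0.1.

z = 0.483. Critical value: 1.28. Fail to reject H₀.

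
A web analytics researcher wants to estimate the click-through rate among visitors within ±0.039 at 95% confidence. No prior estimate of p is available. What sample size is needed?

Conservative approach: use p = 0.5 (maximizes p(1-p) = 0.25). n = z²(0.25)/E² = 1.96²×0.25/0.039² = 631.4 → n = 632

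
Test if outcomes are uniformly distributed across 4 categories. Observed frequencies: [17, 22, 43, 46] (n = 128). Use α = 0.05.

Expected = 32 each. χ² = Σ(O-E)²/E = 20.062. df = 3, critical value = 7.815. Reject H₀.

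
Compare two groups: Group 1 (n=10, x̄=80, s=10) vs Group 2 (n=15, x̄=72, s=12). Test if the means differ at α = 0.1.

Pooled sp = 11.26. t = 1.74, df = 23. Critical t = ±1.714. Reject H₀.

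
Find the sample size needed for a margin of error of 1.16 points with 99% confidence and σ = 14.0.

n = (z*σ/E)² = (2.576×14.0/1.16)² = 966.6 → n = 967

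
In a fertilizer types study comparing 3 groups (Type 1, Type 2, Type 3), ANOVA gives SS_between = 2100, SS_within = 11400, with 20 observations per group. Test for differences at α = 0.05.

df_between = 2, df_within = 57. F = MS_between/MS_within = 1050.0/200.0 = 5.25. F_crit ≈ 3.159. Reject H₀. At least one mean differs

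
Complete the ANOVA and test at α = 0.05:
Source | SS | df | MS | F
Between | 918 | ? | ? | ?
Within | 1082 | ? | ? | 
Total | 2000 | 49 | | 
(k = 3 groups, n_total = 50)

df_between = 2, df_within = 47. MS_between = 459.0, MS_within = 23.02. F = 19.938, F_crit ≈ 3.195. Reject H₀.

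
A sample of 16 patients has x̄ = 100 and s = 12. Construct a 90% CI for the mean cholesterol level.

CI = x̄ ± t*(s/√n) = 100 ± 1.753(12/√16) = (94.74, 105.26)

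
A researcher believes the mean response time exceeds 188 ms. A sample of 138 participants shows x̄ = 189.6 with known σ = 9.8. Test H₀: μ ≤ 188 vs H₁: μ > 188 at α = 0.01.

z = 1.918. Critical value: 2.33. Fail to reject H₀.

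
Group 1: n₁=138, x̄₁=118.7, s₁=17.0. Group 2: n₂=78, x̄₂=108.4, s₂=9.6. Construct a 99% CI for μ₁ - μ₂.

Difference = 10.3. SE = √(17.0²/138 + 9.6²/78) = 1.81. CI = (5.64, 14.96)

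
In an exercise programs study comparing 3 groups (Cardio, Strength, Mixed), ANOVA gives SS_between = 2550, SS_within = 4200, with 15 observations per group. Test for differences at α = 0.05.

df_between = 2, df_within = 42. F = MS_between/MS_within = 1275.0/100.0 = 12.75. F_crit ≈ 3.22. Reject H₀. At least one mean differs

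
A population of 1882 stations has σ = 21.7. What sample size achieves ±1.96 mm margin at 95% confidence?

Without FPC: n₀ = (1.96×21.7/1.96)² = 470.89. With FPC: n = n₀N/(n₀+N-1) = 376.8 → n = 377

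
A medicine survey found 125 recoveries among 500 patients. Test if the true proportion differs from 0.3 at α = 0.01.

p̂ = 0.25, p₀ = 0.3. z = (p̂ - p₀)/√(p₀(1-p₀)/n) = -2.44. Critical: ±2.576. Fail to reject H₀.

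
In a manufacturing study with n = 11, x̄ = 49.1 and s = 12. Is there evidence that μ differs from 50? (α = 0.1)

t = (x̄ - μ₀)/(s/√n) = (49.1 - 50)/(12/√11) = -0.249. df = 10, critical t = ±1.812. Fail to reject H₀.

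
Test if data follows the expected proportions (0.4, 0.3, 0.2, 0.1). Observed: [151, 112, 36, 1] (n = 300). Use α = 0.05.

Expected: [120.0, 90.0, 60.0, 30.0]. χ² = 51.019. df = 3, critical = 7.815. Reject H₀.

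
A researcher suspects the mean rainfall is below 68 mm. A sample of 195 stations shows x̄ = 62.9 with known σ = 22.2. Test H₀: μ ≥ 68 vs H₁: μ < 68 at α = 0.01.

z = -3.208. Critical value: -2.33. Reject H₀.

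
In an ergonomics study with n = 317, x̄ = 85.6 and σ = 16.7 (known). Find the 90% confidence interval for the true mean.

CI = x̄ ± z*(σ/√n) = 85.6 ± 1.645(16.7/√317) = 85.6 ± 1.54 = (84.06, 87.14)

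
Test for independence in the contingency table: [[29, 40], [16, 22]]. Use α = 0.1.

χ² = 0.0. df = 1, critical = 2.706. Fail to reject H₀. No evidence of dependence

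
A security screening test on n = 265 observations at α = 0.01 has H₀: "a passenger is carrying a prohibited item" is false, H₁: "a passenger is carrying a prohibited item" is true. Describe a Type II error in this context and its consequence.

Type II error: failing to reject H₀ when it is false — concluding that a passenger is carrying a prohibited item is not supported when in fact it is. Consequence: letting a prohibited item through — security breach.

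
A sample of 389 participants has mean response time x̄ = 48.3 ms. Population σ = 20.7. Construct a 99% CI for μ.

CI = x̄ ± z*(σ/√n) = 48.3 ± 2.576(20.7/√389) = 48.3 ± 2.7 = (45.6, 51.0)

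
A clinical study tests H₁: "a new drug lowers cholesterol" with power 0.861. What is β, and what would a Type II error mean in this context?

β = 1 - power = 1 - 0.861 = 0.139. A Type II error is failing to reject H₀ when H₀ is false (false negative) — here, failing to conclude that a new drug lowers cholesterol when in fact it is true. Consequence: shelving an effective drug — patients miss out on a treatment that would have helped.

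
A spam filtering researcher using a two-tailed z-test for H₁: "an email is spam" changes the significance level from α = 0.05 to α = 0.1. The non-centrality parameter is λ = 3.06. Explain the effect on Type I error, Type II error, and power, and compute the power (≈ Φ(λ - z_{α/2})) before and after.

Increasing α from 0.05 to 0.1:
• Type I error rate increases (α is the Type I rate by definition).
• Critical value moves from z_{α/2} = 1.96 to 1.645, so power = Φ(λ - z_{α/2}) goes from Φ(3.06 - 1.96) = 0.864 to Φ(3.06 - 1.645) = 0.921.
• Type II error rate β = 1 - power therefore decreases (0.136 → 0.079).
Appropriate when false negatives are costly — here, a spam email lands in the inbox.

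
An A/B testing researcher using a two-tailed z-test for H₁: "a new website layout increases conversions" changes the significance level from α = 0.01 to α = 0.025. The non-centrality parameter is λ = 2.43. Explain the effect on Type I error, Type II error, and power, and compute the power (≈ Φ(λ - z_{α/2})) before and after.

Increasing α from 0.01 to 0.025:
• Type I error rate increases (α is the Type I rate by definition).
• Critical value moves from z_{α/2} = 2.576 to 2.241, so power = Φ(λ - z_{α/2}) goes from Φ(2.43 - 2.576) = 0.442 to Φ(2.43 - 2.241) = 0.575.
• Type II error rate β = 1 - power therefore decreases (0.558 → 0.425).
Appropriate when false negatives are costly — here, discarding a layout that would have improved conversions — lost revenue.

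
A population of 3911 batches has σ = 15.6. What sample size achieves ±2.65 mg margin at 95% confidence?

Without FPC: n₀ = (1.96×15.6/2.65)² = 133.128. With FPC: n = n₀N/(n₀+N-1) = 128.8 → n = 129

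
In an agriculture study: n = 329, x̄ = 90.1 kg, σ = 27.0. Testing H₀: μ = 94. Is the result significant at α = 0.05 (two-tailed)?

z = (90.1 - 94)/(27.0/√329) = -2.62. Since |z| > 1.96, significant at α = 0.05.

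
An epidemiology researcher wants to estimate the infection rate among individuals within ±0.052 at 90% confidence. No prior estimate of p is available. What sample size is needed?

Conservative approach: use p = 0.5 (maximizes p(1-p) = 0.25). n = z²(0.25)/E² = 1.645²×0.25/0.052² = 250.2 → n = 251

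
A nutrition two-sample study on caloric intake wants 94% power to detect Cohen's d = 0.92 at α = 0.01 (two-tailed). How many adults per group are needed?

z_{α/2} = 2.576, z_β = Φ⁻¹(0.94) = 1.555. For large effect (d = 0.92): n per group = 2(z_{α/2} + z_β)²/d² = 2(2.576 + 1.555)²/0.92² = 40.3 → 41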